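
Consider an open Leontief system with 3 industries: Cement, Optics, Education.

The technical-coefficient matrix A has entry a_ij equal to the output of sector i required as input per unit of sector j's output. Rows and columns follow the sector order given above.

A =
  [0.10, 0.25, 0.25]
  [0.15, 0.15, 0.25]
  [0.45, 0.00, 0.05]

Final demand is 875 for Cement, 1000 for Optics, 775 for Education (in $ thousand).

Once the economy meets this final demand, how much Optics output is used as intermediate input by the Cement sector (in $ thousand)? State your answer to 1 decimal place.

I − A =
  [   0.90    -0.25    -0.25]
  [  -0.15     0.85    -0.25]
  [  -0.45     0.00     0.95]
Cofactors of I−A, C_ij = (−1)^(i+j)·(minor ij) (rows/columns in the sector order above):
  C_11 = (0.85)(0.95) − (-0.25)(0.00) = 0.8075
  C_12 = −[(-0.15)(0.95) − (-0.25)(-0.45)] = 0.2550
  C_13 = (-0.15)(0.00) − (0.85)(-0.45) = 0.3825
  C_21 = −[(-0.25)(0.95) − (-0.25)(0.00)] = 0.2375
  C_22 = (0.90)(0.95) − (-0.25)(-0.45) = 0.7425
  C_23 = −[(0.90)(0.00) − (-0.25)(-0.45)] = 0.1125
  C_31 = (-0.25)(-0.25) − (-0.25)(0.85) = 0.2750
  C_32 = −[(0.90)(-0.25) − (-0.25)(-0.15)] = 0.2625
  C_33 = (0.90)(0.85) − (-0.25)(-0.15) = 0.7275
det(I−A) = Σ_j (I−A)_1j·C_1j = (0.90)(0.8075) + (-0.25)(0.2550) + (-0.25)(0.3825) = 0.567375
adj(I−A) = Cᵀ =
  [ 0.8075   0.2375   0.2750]
  [ 0.2550   0.7425   0.2625]
  [ 0.3825   0.1125   0.7275]
(I − A)⁻¹ = adj(I−A) / det(I−A) ≈
  [   1.4232     0.4186     0.4847]
  [   0.4494     1.3087     0.4627]
  [   0.6742     0.1983     1.2822]
First solve x = (I − A)⁻¹ d = adj(I−A)·d / det(I−A); in particular x_1 = (0.8075·875 + 0.2375·1000 + 0.2750·775) / 0.567375 = 1157.1875 / 0.567375 ≈ 2039.546.
Intermediate flow from 2 to 1: z_21 = a_21 · x_1 = 0.15 × 1157.1875 / 0.567375 = 173.578125 / 0.567375 ≈ 305.9.

z_21 = 305.9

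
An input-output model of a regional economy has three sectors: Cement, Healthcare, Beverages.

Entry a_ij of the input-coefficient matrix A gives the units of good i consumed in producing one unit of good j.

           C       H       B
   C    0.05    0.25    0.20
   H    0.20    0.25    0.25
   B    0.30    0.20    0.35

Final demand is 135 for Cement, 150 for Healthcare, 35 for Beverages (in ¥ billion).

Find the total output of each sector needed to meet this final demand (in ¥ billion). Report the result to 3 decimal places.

x_C = 311.120, x_H = 388.639, x_B = 317.021

I − A =
  [   0.95    -0.25    -0.20]
  [  -0.20     0.75    -0.25]
  [  -0.30    -0.20     0.65]
Cofactors of I−A, C_ij = (−1)^(i+j)·(minor ij) (rows/columns in the sector order above):
  C_11 = (0.75)(0.65) − (-0.25)(-0.20) = 0.4375
  C_12 = −[(-0.20)(0.65) − (-0.25)(-0.30)] = 0.2050
  C_13 = (-0.20)(-0.20) − (0.75)(-0.30) = 0.2650
  C_21 = −[(-0.25)(0.65) − (-0.20)(-0.20)] = 0.2025
  C_22 = (0.95)(0.65) − (-0.20)(-0.30) = 0.5575
  C_23 = −[(0.95)(-0.20) − (-0.25)(-0.30)] = 0.2650
  C_31 = (-0.25)(-0.25) − (-0.20)(0.75) = 0.2125
  C_32 = −[(0.95)(-0.25) − (-0.20)(-0.20)] = 0.2775
  C_33 = (0.95)(0.75) − (-0.25)(-0.20) = 0.6625
det(I−A) = Σ_j (I−A)_1j·C_1j = (0.95)(0.4375) + (-0.25)(0.2050) + (-0.20)(0.2650) = 0.311375
adj(I−A) = Cᵀ =
  [ 0.4375   0.2025   0.2125]
  [ 0.2050   0.5575   0.2775]
  [ 0.2650   0.2650   0.6625]
(I − A)⁻¹ = adj(I−A) / det(I−A) ≈
  [   1.4051     0.6503     0.6825]
  [   0.6584     1.7904     0.8912]
  [   0.8511     0.8511     2.1277]
x = (I − A)⁻¹ d = adj(I−A)·d / det(I−A), with det(I−A) = 0.311375:
  x_C = (0.4375·135 + 0.2025·150 + 0.2125·35) / 0.311375 = 96.875 / 0.311375 ≈ 311.120
  x_H = (0.2050·135 + 0.5575·150 + 0.2775·35) / 0.311375 = 121.0125 / 0.311375 ≈ 388.639
  x_B = (0.2650·135 + 0.2650·150 + 0.6625·35) / 0.311375 = 98.7125 / 0.311375 ≈ 317.021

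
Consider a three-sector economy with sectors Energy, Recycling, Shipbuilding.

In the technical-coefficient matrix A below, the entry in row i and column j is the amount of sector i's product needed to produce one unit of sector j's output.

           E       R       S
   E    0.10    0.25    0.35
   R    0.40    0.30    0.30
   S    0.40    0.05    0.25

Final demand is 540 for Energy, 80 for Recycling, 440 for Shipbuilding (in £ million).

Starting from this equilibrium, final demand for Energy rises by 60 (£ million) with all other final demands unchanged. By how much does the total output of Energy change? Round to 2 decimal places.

I − A =
  [   0.90    -0.25    -0.35]
  [  -0.40     0.70    -0.30]
  [  -0.40    -0.05     0.75]
Cofactors of I−A, C_ij = (−1)^(i+j)·(minor ij) (rows/columns in the sector order above):
  C_11 = (0.70)(0.75) − (-0.30)(-0.05) = 0.5100
  C_12 = −[(-0.40)(0.75) − (-0.30)(-0.40)] = 0.4200
  C_13 = (-0.40)(-0.05) − (0.70)(-0.40) = 0.3000
  C_21 = −[(-0.25)(0.75) − (-0.35)(-0.05)] = 0.2050
  C_22 = (0.90)(0.75) − (-0.35)(-0.40) = 0.5350
  C_23 = −[(0.90)(-0.05) − (-0.25)(-0.40)] = 0.1450
  C_31 = (-0.25)(-0.30) − (-0.35)(0.70) = 0.3200
  C_32 = −[(0.90)(-0.30) − (-0.35)(-0.40)] = 0.4100
  C_33 = (0.90)(0.70) − (-0.25)(-0.40) = 0.5300
det(I−A) = Σ_j (I−A)_1j·C_1j = (0.90)(0.5100) + (-0.25)(0.4200) + (-0.35)(0.3000) = 0.2490
adj(I−A) = Cᵀ =
  [ 0.5100   0.2050   0.3200]
  [ 0.4200   0.5350   0.4100]
  [ 0.3000   0.1450   0.5300]
(I − A)⁻¹ = adj(I−A) / det(I−A) ≈
  [   2.0482     0.8233     1.2851]
  [   1.6867     2.1486     1.6466]
  [   1.2048     0.5823     2.1285]
Δx = (I − A)⁻¹ Δd with Δd having +60 in the Energy component and 0 elsewhere.
So Δx_E = L_EE · (+60), where L_EE = adj(I−A)_EE / det(I−A) = 0.5100 / 0.2490.
Δx_E = 0.5100 × (+60) / 0.2490 = 30.60 / 0.2490 ≈ 122.89.

Δx_E = 122.89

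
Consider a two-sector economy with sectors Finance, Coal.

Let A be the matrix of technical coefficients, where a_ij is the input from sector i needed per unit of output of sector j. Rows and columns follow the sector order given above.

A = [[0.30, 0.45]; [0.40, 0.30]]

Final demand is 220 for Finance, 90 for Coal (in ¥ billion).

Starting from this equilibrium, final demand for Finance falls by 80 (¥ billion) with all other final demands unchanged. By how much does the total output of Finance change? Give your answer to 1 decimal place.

I − A =
  [   0.70    -0.45]
  [  -0.40     0.70]
det(I−A) = (0.70)(0.70) − (-0.45)(-0.40) = 0.3100
adj(I−A) = [[0.70, 0.45], [0.40, 0.70]]
(I − A)⁻¹ = adj(I−A) / det(I−A) ≈
  [   2.2581     1.4516]
  [   1.2903     2.2581]
Δx = (I − A)⁻¹ Δd with Δd having -80 in the Finance component and 0 elsewhere.
So Δx_F = L_FF · (-80), where L_FF = adj(I−A)_FF / det(I−A) = 0.70 / 0.3100.
Δx_F = 0.70 × (-80) / 0.3100 = -56.00 / 0.3100 ≈ -180.6.

Δx_F = -180.6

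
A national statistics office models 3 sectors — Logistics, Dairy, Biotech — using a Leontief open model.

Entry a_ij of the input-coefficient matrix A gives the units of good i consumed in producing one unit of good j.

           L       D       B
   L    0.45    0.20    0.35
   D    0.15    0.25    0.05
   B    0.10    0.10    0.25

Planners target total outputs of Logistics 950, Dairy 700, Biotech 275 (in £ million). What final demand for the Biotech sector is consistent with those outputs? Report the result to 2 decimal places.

d_B = 41.25

I − A =
  [   0.55    -0.20    -0.35]
  [  -0.15     0.75    -0.05]
  [  -0.10    -0.10     0.75]
d = (I − A) x:
  d_L = (+0.55)·950 + (-0.20)·700 + (-0.35)·275 = 286.25
  d_D = (-0.15)·950 + (+0.75)·700 + (-0.05)·275 = 368.75
  d_B = (-0.10)·950 + (-0.10)·700 + (+0.75)·275 = 41.25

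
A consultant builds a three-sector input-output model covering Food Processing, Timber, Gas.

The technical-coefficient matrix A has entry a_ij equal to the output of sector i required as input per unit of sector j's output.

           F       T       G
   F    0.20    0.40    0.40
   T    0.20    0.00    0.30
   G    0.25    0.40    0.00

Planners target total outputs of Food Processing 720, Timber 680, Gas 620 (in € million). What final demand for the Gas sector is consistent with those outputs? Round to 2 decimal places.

I − A =
  [   0.80    -0.40    -0.40]
  [  -0.20     1.00    -0.30]
  [  -0.25    -0.40     1.00]
d = (I − A) x:
  d_F = (+0.80)·720 + (-0.40)·680 + (-0.40)·620 = 56.00
  d_T = (-0.20)·720 + (+1.00)·680 + (-0.30)·620 = 350.00
  d_G = (-0.25)·720 + (-0.40)·680 + (+1.00)·620 = 168.00

d_G = 168.00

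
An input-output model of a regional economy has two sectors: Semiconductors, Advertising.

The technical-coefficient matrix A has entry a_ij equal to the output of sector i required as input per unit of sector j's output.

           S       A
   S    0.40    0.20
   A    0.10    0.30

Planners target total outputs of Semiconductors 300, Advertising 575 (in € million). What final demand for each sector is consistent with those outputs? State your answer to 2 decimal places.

d_S = 65.00, d_A = 372.50

I − A =
  [   0.60    -0.20]
  [  -0.10     0.70]
d = (I − A) x:
  d_S = (+0.60)·300 + (-0.20)·575 = 65.00
  d_A = (-0.10)·300 + (+0.70)·575 = 372.50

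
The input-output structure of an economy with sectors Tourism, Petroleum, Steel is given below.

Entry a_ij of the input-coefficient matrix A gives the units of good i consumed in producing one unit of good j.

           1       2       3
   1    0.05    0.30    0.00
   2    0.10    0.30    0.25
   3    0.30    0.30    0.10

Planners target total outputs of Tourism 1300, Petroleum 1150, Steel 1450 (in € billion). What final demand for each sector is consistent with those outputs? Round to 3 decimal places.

I − A =
  [   0.95    -0.30     0.00]
  [  -0.10     0.70    -0.25]
  [  -0.30    -0.30     0.90]
d = (I − A) x:
  d_1 = (+0.95)·1300 + (-0.30)·1150 + (+0.00)·1450 = 890.000
  d_2 = (-0.10)·1300 + (+0.70)·1150 + (-0.25)·1450 = 312.500
  d_3 = (-0.30)·1300 + (-0.30)·1150 + (+0.90)·1450 = 570.000

d_1 = 890.000, d_2 = 312.500, d_3 = 570.000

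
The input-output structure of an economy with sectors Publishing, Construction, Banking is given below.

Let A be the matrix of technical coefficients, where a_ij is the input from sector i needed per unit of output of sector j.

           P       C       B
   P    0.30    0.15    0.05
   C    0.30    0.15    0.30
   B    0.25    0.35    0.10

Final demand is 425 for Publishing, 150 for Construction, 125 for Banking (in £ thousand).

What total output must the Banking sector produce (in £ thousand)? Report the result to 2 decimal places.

x_B = 623.93

I − A =
  [   0.70    -0.15    -0.05]
  [  -0.30     0.85    -0.30]
  [  -0.25    -0.35     0.90]
Cofactors of I−A, C_ij = (−1)^(i+j)·(minor ij) (rows/columns in the sector order above):
  C_11 = (0.85)(0.90) − (-0.30)(-0.35) = 0.6600
  C_12 = −[(-0.30)(0.90) − (-0.30)(-0.25)] = 0.3450
  C_13 = (-0.30)(-0.35) − (0.85)(-0.25) = 0.3175
  C_21 = −[(-0.15)(0.90) − (-0.05)(-0.35)] = 0.1525
  C_22 = (0.70)(0.90) − (-0.05)(-0.25) = 0.6175
  C_23 = −[(0.70)(-0.35) − (-0.15)(-0.25)] = 0.2825
  C_31 = (-0.15)(-0.30) − (-0.05)(0.85) = 0.0875
  C_32 = −[(0.70)(-0.30) − (-0.05)(-0.30)] = 0.2250
  C_33 = (0.70)(0.85) − (-0.15)(-0.30) = 0.5500
det(I−A) = Σ_j (I−A)_1j·C_1j = (0.70)(0.6600) + (-0.15)(0.3450) + (-0.05)(0.3175) = 0.394375
adj(I−A) = Cᵀ =
  [ 0.6600   0.1525   0.0875]
  [ 0.3450   0.6175   0.2250]
  [ 0.3175   0.2825   0.5500]
(I − A)⁻¹ = adj(I−A) / det(I−A) ≈
  [   1.6735     0.3867     0.2219]
  [   0.8748     1.5658     0.5705]
  [   0.8051     0.7163     1.3946]
x = (I − A)⁻¹ d = adj(I−A)·d / det(I−A), with det(I−A) = 0.394375:
  x_P = (0.6600·425 + 0.1525·150 + 0.0875·125) / 0.394375 = 314.3125 / 0.394375 ≈ 796.99
  x_C = (0.3450·425 + 0.6175·150 + 0.2250·125) / 0.394375 = 267.375 / 0.394375 ≈ 677.97
  x_B = (0.3175·425 + 0.2825·150 + 0.5500·125) / 0.394375 = 246.0625 / 0.394375 ≈ 623.93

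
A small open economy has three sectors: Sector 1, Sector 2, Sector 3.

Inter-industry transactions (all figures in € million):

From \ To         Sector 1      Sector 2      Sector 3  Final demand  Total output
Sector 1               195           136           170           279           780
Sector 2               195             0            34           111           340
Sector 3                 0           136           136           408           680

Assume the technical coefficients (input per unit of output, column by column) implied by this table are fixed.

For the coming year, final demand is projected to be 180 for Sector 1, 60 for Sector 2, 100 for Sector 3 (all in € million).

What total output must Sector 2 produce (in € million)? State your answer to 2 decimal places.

x_2 = 170.83

Technical coefficients a_ij = z_ij / X_j:
  a_11 = 195/780 = 0.25, a_21 = 195/780 = 0.25, a_31 = 0/780 = 0.00
  a_12 = 136/340 = 0.40, a_22 = 0/340 = 0.00, a_32 = 136/340 = 0.40
  a_13 = 170/680 = 0.25, a_23 = 34/680 = 0.05, a_33 = 136/680 = 0.20
I − A =
  [   0.75    -0.40    -0.25]
  [  -0.25     1.00    -0.05]
  [   0.00    -0.40     0.80]
Cofactors of I−A, C_ij = (−1)^(i+j)·(minor ij) (rows/columns in the sector order above):
  C_11 = (1.00)(0.80) − (-0.05)(-0.40) = 0.7800
  C_12 = −[(-0.25)(0.80) − (-0.05)(0.00)] = 0.2000
  C_13 = (-0.25)(-0.40) − (1.00)(0.00) = 0.1000
  C_21 = −[(-0.40)(0.80) − (-0.25)(-0.40)] = 0.4200
  C_22 = (0.75)(0.80) − (-0.25)(0.00) = 0.6000
  C_23 = −[(0.75)(-0.40) − (-0.40)(0.00)] = 0.3000
  C_31 = (-0.40)(-0.05) − (-0.25)(1.00) = 0.2700
  C_32 = −[(0.75)(-0.05) − (-0.25)(-0.25)] = 0.1000
  C_33 = (0.75)(1.00) − (-0.40)(-0.25) = 0.6500
det(I−A) = Σ_j (I−A)_1j·C_1j = (0.75)(0.7800) + (-0.40)(0.2000) + (-0.25)(0.1000) = 0.4800
adj(I−A) = Cᵀ =
  [ 0.7800   0.4200   0.2700]
  [ 0.2000   0.6000   0.1000]
  [ 0.1000   0.3000   0.6500]
(I − A)⁻¹ = adj(I−A) / det(I−A) ≈
  [   1.6250     0.8750     0.5625]
  [   0.4167     1.2500     0.2083]
  [   0.2083     0.6250     1.3542]
x = (I − A)⁻¹ d = adj(I−A)·d / det(I−A), with det(I−A) = 0.4800:
  x_1 = (0.7800·180 + 0.4200·60 + 0.2700·100) / 0.4800 = 192.60 / 0.4800 = 401.25
  x_2 = (0.2000·180 + 0.6000·60 + 0.1000·100) / 0.4800 = 82.00 / 0.4800 ≈ 170.83
  x_3 = (0.1000·180 + 0.3000·60 + 0.6500·100) / 0.4800 = 101.00 / 0.4800 ≈ 210.42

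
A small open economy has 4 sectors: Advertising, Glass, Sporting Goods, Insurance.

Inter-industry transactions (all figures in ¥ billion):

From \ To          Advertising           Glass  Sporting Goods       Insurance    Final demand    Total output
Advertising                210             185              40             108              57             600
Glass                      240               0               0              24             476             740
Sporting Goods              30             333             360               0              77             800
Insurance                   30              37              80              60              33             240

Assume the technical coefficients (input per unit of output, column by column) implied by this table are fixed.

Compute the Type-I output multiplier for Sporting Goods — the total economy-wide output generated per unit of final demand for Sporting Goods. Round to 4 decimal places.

Technical coefficients a_ij = z_ij / X_j:
  a_11 = 210/600 = 0.35, a_21 = 240/600 = 0.40, a_31 = 30/600 = 0.05, a_41 = 30/600 = 0.05
  a_12 = 185/740 = 0.25, a_22 = 0/740 = 0.00, a_32 = 333/740 = 0.45, a_42 = 37/740 = 0.05
  a_13 = 40/800 = 0.05, a_23 = 0/800 = 0.00, a_33 = 360/800 = 0.45, a_43 = 80/800 = 0.10
  a_14 = 108/240 = 0.45, a_24 = 24/240 = 0.10, a_34 = 0/240 = 0.00, a_44 = 60/240 = 0.25
I − A =
  [   0.65    -0.25    -0.05    -0.45]
  [  -0.40     1.00     0.00    -0.10]
  [  -0.05    -0.45     0.55     0.00]
  [  -0.05    -0.05    -0.10     0.75]
Compute the cofactors C_ij = (−1)^(i+j)·(3×3 minor ij) of I−A; the adjugate is their transpose:
adj(I−A) = Cᵀ =
  [ 0.405250   0.152625   0.084750   0.263500]
  [ 0.168250   0.251625   0.039750   0.134500]
  [ 0.174500   0.219750   0.376500   0.134000]
  [ 0.061500   0.056250   0.058500   0.291000]
det(I−A) = Σ_j (I−A)_1j·C_1j = (0.65)(0.405250) + (-0.25)(0.168250) + (-0.05)(0.174500) + (-0.45)(0.061500) = 0.18495
(I − A)⁻¹ = adj(I−A) / det(I−A) ≈
  [   2.19113     0.82522     0.45823     1.42471]
  [   0.90971     1.36050     0.21492     0.72722]
  [   0.94350     1.18816     2.03569     0.72452]
  [   0.33252     0.30414     0.31630     1.57340]
The output multiplier for sector j is the column-j sum of the Leontief inverse (I − A)⁻¹ = adj(I−A) / det(I−A).
Column 3 of adj(I−A): (0.084750, 0.039750, 0.376500, 0.058500); det(I−A) = 0.18495.
m_3 = (0.084750 + 0.039750 + 0.376500 + 0.058500) / 0.18495 = 0.5595 / 0.18495 ≈ 3.0251.

m_3 = 3.0251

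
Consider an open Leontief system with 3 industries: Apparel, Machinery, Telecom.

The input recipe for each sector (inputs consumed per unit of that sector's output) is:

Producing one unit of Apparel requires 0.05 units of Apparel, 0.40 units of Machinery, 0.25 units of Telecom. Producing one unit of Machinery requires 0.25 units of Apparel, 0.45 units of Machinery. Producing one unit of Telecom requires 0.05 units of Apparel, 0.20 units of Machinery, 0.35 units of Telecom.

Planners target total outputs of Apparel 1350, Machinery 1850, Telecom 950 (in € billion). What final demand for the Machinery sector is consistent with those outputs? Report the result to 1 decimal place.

d_2 = 287.5

I − A =
  [   0.95    -0.25    -0.05]
  [  -0.40     0.55    -0.20]
  [  -0.25     0.00     0.65]
d = (I − A) x:
  d_1 = (+0.95)·1350 + (-0.25)·1850 + (-0.05)·950 = 772.5
  d_2 = (-0.40)·1350 + (+0.55)·1850 + (-0.20)·950 = 287.5
  d_3 = (-0.25)·1350 + (+0.00)·1850 + (+0.65)·950 = 280.0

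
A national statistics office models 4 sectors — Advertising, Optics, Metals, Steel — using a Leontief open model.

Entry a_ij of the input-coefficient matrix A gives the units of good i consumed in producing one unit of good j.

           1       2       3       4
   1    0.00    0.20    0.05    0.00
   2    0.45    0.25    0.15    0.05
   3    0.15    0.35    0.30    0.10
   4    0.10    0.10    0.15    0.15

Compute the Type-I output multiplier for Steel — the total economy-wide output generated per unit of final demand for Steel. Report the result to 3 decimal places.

I − A =
  [   1.00    -0.20    -0.05     0.00]
  [  -0.45     0.75    -0.15    -0.05]
  [  -0.15    -0.35     0.70    -0.10]
  [  -0.10    -0.10    -0.15     0.85]
Compute the cofactors C_ij = (−1)^(i+j)·(3×3 minor ij) of I−A; the adjugate is their transpose:
adj(I−A) = Cᵀ =
  [ 0.382750   0.131375   0.058625   0.014625]
  [ 0.286250   0.573125   0.154375   0.051875]
  [ 0.242500   0.335000   0.555000   0.085000]
  [ 0.121500   0.142000   0.123000   0.391500]
det(I−A) = Σ_j (I−A)_1j·C_1j = (1.00)(0.382750) + (-0.20)(0.286250) + (-0.05)(0.242500) + (0.00)(0.121500) = 0.313375
(I − A)⁻¹ = adj(I−A) / det(I−A) ≈
  [   1.2214     0.4192     0.1871     0.0467]
  [   0.9134     1.8289     0.4926     0.1655]
  [   0.7738     1.0690     1.7710     0.2712]
  [   0.3877     0.4531     0.3925     1.2493]
The output multiplier for sector j is the column-j sum of the Leontief inverse (I − A)⁻¹ = adj(I−A) / det(I−A).
Column 4 of adj(I−A): (0.014625, 0.051875, 0.085000, 0.391500); det(I−A) = 0.313375.
m_4 = (0.014625 + 0.051875 + 0.085000 + 0.391500) / 0.313375 = 0.543 / 0.313375 ≈ 1.733.

m_4 = 1.733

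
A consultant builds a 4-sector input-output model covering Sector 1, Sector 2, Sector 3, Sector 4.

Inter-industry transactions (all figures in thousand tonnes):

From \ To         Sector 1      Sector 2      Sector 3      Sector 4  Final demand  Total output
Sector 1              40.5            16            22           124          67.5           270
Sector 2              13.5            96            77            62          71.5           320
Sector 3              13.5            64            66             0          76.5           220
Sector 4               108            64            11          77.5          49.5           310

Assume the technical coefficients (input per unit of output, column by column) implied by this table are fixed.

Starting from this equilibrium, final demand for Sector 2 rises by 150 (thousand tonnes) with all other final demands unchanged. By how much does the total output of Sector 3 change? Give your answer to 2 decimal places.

Δx_3 = 94.81

Technical coefficients a_ij = z_ij / X_j:
  a_11 = 40.5/270 = 0.15, a_21 = 13.5/270 = 0.05, a_31 = 13.5/270 = 0.05, a_41 = 108/270 = 0.40
  a_12 = 16/320 = 0.05, a_22 = 96/320 = 0.30, a_32 = 64/320 = 0.20, a_42 = 64/320 = 0.20
  a_13 = 22/220 = 0.10, a_23 = 77/220 = 0.35, a_33 = 66/220 = 0.30, a_43 = 11/220 = 0.05
  a_14 = 124/310 = 0.40, a_24 = 62/310 = 0.20, a_34 = 0/310 = 0.00, a_44 = 77.5/310 = 0.25
I − A =
  [   0.85    -0.05    -0.10    -0.40]
  [  -0.05     0.70    -0.35    -0.20]
  [  -0.05    -0.20     0.70     0.00]
  [  -0.40    -0.20    -0.05     0.75]
Compute the cofactors C_ij = (−1)^(i+j)·(3×3 minor ij) of I−A; the adjugate is their transpose:
adj(I−A) = Cᵀ =
  [ 0.285000   0.101250   0.104125   0.179000]
  [ 0.095875   0.329500   0.188375   0.139000]
  [ 0.047750   0.101375   0.290375   0.052500]
  [ 0.180750   0.148625   0.125125   0.349875]
det(I−A) = Σ_j (I−A)_1j·C_1j = (0.85)(0.285000) + (-0.05)(0.095875) + (-0.10)(0.047750) + (-0.40)(0.180750) = 0.16038125
(I − A)⁻¹ = adj(I−A) / det(I−A) ≈
  [   1.7770     0.6313     0.6492     1.1161]
  [   0.5978     2.0545     1.1745     0.8667]
  [   0.2977     0.6321     1.8105     0.3273]
  [   1.1270     0.9267     0.7802     2.1815]
Δx = (I − A)⁻¹ Δd with Δd having +150 in the Sector 2 component and 0 elsewhere.
So Δx_3 = L_32 · (+150), where L_32 = adj(I−A)_32 / det(I−A) = 0.101375 / 0.16038125.
Δx_3 = 0.101375 × (+150) / 0.16038125 = 15.20625 / 0.16038125 ≈ 94.81.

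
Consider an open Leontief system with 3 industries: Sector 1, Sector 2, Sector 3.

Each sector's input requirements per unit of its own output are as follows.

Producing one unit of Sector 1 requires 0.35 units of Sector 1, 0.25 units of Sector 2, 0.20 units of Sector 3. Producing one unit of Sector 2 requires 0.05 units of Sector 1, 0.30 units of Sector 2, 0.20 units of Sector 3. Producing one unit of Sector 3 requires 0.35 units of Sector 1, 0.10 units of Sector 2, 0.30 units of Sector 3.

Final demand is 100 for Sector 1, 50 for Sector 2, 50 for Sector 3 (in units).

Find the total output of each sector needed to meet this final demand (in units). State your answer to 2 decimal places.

x_1 = 282.44, x_2 = 202.29, x_3 = 209.92

I − A =
  [   0.65    -0.05    -0.35]
  [  -0.25     0.70    -0.10]
  [  -0.20    -0.20     0.70]
Cofactors of I−A, C_ij = (−1)^(i+j)·(minor ij) (rows/columns in the sector order above):
  C_11 = (0.70)(0.70) − (-0.10)(-0.20) = 0.4700
  C_12 = −[(-0.25)(0.70) − (-0.10)(-0.20)] = 0.1950
  C_13 = (-0.25)(-0.20) − (0.70)(-0.20) = 0.1900
  C_21 = −[(-0.05)(0.70) − (-0.35)(-0.20)] = 0.1050
  C_22 = (0.65)(0.70) − (-0.35)(-0.20) = 0.3850
  C_23 = −[(0.65)(-0.20) − (-0.05)(-0.20)] = 0.1400
  C_31 = (-0.05)(-0.10) − (-0.35)(0.70) = 0.2500
  C_32 = −[(0.65)(-0.10) − (-0.35)(-0.25)] = 0.1525
  C_33 = (0.65)(0.70) − (-0.05)(-0.25) = 0.4425
det(I−A) = Σ_j (I−A)_1j·C_1j = (0.65)(0.4700) + (-0.05)(0.1950) + (-0.35)(0.1900) = 0.22925
adj(I−A) = Cᵀ =
  [ 0.4700   0.1050   0.2500]
  [ 0.1950   0.3850   0.1525]
  [ 0.1900   0.1400   0.4425]
(I − A)⁻¹ = adj(I−A) / det(I−A) ≈
  [   2.0502     0.4580     1.0905]
  [   0.8506     1.6794     0.6652]
  [   0.8288     0.6107     1.9302]
x = (I − A)⁻¹ d = adj(I−A)·d / det(I−A), with det(I−A) = 0.22925:
  x_1 = (0.4700·100 + 0.1050·50 + 0.2500·50) / 0.22925 = 64.75 / 0.22925 ≈ 282.44
  x_2 = (0.1950·100 + 0.3850·50 + 0.1525·50) / 0.22925 = 46.375 / 0.22925 ≈ 202.29
  x_3 = (0.1900·100 + 0.1400·50 + 0.4425·50) / 0.22925 = 48.125 / 0.22925 ≈ 209.92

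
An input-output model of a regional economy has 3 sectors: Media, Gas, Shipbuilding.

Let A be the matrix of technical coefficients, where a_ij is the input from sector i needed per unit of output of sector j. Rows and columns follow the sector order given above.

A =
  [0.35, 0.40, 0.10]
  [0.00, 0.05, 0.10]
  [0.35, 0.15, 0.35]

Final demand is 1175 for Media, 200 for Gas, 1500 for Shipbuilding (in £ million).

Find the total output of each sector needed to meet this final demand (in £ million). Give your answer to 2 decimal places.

I − A =
  [   0.65    -0.40    -0.10]
  [   0.00     0.95    -0.10]
  [  -0.35    -0.15     0.65]
Cofactors of I−A, C_ij = (−1)^(i+j)·(minor ij) (rows/columns in the sector order above):
  C_11 = (0.95)(0.65) − (-0.10)(-0.15) = 0.6025
  C_12 = −[(0.00)(0.65) − (-0.10)(-0.35)] = 0.0350
  C_13 = (0.00)(-0.15) − (0.95)(-0.35) = 0.3325
  C_21 = −[(-0.40)(0.65) − (-0.10)(-0.15)] = 0.2750
  C_22 = (0.65)(0.65) − (-0.10)(-0.35) = 0.3875
  C_23 = −[(0.65)(-0.15) − (-0.40)(-0.35)] = 0.2375
  C_31 = (-0.40)(-0.10) − (-0.10)(0.95) = 0.1350
  C_32 = −[(0.65)(-0.10) − (-0.10)(0.00)] = 0.0650
  C_33 = (0.65)(0.95) − (-0.40)(0.00) = 0.6175
det(I−A) = Σ_j (I−A)_1j·C_1j = (0.65)(0.6025) + (-0.40)(0.0350) + (-0.10)(0.3325) = 0.344375
adj(I−A) = Cᵀ =
  [ 0.6025   0.2750   0.1350]
  [ 0.0350   0.3875   0.0650]
  [ 0.3325   0.2375   0.6175]
(I − A)⁻¹ = adj(I−A) / det(I−A) ≈
  [   1.7495     0.7985     0.3920]
  [   0.1016     1.1252     0.1887]
  [   0.9655     0.6897     1.7931]
x = (I − A)⁻¹ d = adj(I−A)·d / det(I−A), with det(I−A) = 0.344375:
  x_1 = (0.6025·1175 + 0.2750·200 + 0.1350·1500) / 0.344375 = 965.4375 / 0.344375 ≈ 2803.45
  x_2 = (0.0350·1175 + 0.3875·200 + 0.0650·1500) / 0.344375 = 216.125 / 0.344375 ≈ 627.59
  x_3 = (0.3325·1175 + 0.2375·200 + 0.6175·1500) / 0.344375 = 1364.4375 / 0.344375 ≈ 3962.07

x_1 = 2803.45, x_2 = 627.59, x_3 = 3962.07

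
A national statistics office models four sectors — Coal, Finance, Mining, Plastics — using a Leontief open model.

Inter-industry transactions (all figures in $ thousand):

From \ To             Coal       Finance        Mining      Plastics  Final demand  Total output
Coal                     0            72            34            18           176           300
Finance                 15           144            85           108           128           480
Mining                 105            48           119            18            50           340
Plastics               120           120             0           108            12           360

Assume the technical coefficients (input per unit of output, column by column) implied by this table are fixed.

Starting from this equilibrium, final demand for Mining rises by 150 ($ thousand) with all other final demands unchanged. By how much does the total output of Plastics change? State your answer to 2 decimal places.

Δx_4 = 81.51

Technical coefficients a_ij = z_ij / X_j:
  a_11 = 0/300 = 0.00, a_21 = 15/300 = 0.05, a_31 = 105/300 = 0.35, a_41 = 120/300 = 0.40
  a_12 = 72/480 = 0.15, a_22 = 144/480 = 0.30, a_32 = 48/480 = 0.10, a_42 = 120/480 = 0.25
  a_13 = 34/340 = 0.10, a_23 = 85/340 = 0.25, a_33 = 119/340 = 0.35, a_43 = 0/340 = 0.00
  a_14 = 18/360 = 0.05, a_24 = 108/360 = 0.30, a_34 = 18/360 = 0.05, a_44 = 108/360 = 0.30
I − A =
  [   1.00    -0.15    -0.10    -0.05]
  [  -0.05     0.70    -0.25    -0.30]
  [  -0.35    -0.10     0.65    -0.05]
  [  -0.40    -0.25     0.00     0.70]
Compute the cofactors C_ij = (−1)^(i+j)·(3×3 minor ij) of I−A; the adjugate is their transpose:
adj(I−A) = Cᵀ =
  [ 0.249125   0.084625   0.070875   0.059125]
  [ 0.167000   0.415500   0.185500   0.203250]
  [ 0.175375   0.124625   0.377125   0.092875]
  [ 0.202000   0.196750   0.106750   0.387000]
det(I−A) = Σ_j (I−A)_1j·C_1j = (1.00)(0.249125) + (-0.15)(0.167000) + (-0.10)(0.175375) + (-0.05)(0.202000) = 0.1964375
(I − A)⁻¹ = adj(I−A) / det(I−A) ≈
  [   1.2682     0.4308     0.3608     0.3010]
  [   0.8501     2.1152     0.9443     1.0347]
  [   0.8928     0.6344     1.9198     0.4728]
  [   1.0283     1.0016     0.5434     1.9701]
Δx = (I − A)⁻¹ Δd with Δd having +150 in the Mining component and 0 elsewhere.
So Δx_4 = L_43 · (+150), where L_43 = adj(I−A)_43 / det(I−A) = 0.106750 / 0.1964375.
Δx_4 = 0.106750 × (+150) / 0.1964375 = 16.0125 / 0.1964375 ≈ 81.51.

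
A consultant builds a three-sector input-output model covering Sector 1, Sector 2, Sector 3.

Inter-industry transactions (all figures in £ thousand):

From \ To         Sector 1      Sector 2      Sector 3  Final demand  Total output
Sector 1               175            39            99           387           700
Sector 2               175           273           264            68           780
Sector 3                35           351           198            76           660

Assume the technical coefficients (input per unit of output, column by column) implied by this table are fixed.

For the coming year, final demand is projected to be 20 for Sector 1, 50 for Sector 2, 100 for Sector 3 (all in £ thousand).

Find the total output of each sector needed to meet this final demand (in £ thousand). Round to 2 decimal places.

x_1 = 128.04, x_2 = 363.52, x_3 = 385.69

Technical coefficients a_ij = z_ij / X_j:
  a_11 = 175/700 = 0.25, a_21 = 175/700 = 0.25, a_31 = 35/700 = 0.05
  a_12 = 39/780 = 0.05, a_22 = 273/780 = 0.35, a_32 = 351/780 = 0.45
  a_13 = 99/660 = 0.15, a_23 = 264/660 = 0.40, a_33 = 198/660 = 0.30
I − A =
  [   0.75    -0.05    -0.15]
  [  -0.25     0.65    -0.40]
  [  -0.05    -0.45     0.70]
Cofactors of I−A, C_ij = (−1)^(i+j)·(minor ij) (rows/columns in the sector order above):
  C_11 = (0.65)(0.70) − (-0.40)(-0.45) = 0.2750
  C_12 = −[(-0.25)(0.70) − (-0.40)(-0.05)] = 0.1950
  C_13 = (-0.25)(-0.45) − (0.65)(-0.05) = 0.1450
  C_21 = −[(-0.05)(0.70) − (-0.15)(-0.45)] = 0.1025
  C_22 = (0.75)(0.70) − (-0.15)(-0.05) = 0.5175
  C_23 = −[(0.75)(-0.45) − (-0.05)(-0.05)] = 0.3400
  C_31 = (-0.05)(-0.40) − (-0.15)(0.65) = 0.1175
  C_32 = −[(0.75)(-0.40) − (-0.15)(-0.25)] = 0.3375
  C_33 = (0.75)(0.65) − (-0.05)(-0.25) = 0.4750
det(I−A) = Σ_j (I−A)_1j·C_1j = (0.75)(0.2750) + (-0.05)(0.1950) + (-0.15)(0.1450) = 0.17475
adj(I−A) = Cᵀ =
  [ 0.2750   0.1025   0.1175]
  [ 0.1950   0.5175   0.3375]
  [ 0.1450   0.3400   0.4750]
(I − A)⁻¹ = adj(I−A) / det(I−A) ≈
  [   1.5737     0.5866     0.6724]
  [   1.1159     2.9614     1.9313]
  [   0.8298     1.9456     2.7182]
x = (I − A)⁻¹ d = adj(I−A)·d / det(I−A), with det(I−A) = 0.17475:
  x_1 = (0.2750·20 + 0.1025·50 + 0.1175·100) / 0.17475 = 22.375 / 0.17475 ≈ 128.04
  x_2 = (0.1950·20 + 0.5175·50 + 0.3375·100) / 0.17475 = 63.525 / 0.17475 ≈ 363.52
  x_3 = (0.1450·20 + 0.3400·50 + 0.4750·100) / 0.17475 = 67.40 / 0.17475 ≈ 385.69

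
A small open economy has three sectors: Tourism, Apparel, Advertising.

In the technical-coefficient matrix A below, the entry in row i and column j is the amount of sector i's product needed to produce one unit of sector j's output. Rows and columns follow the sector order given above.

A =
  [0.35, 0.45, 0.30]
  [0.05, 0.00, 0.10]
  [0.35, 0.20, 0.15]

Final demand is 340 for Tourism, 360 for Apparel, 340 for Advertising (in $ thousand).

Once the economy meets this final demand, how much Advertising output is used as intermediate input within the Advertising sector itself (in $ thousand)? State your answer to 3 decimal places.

I − A =
  [   0.65    -0.45    -0.30]
  [  -0.05     1.00    -0.10]
  [  -0.35    -0.20     0.85]
Cofactors of I−A, C_ij = (−1)^(i+j)·(minor ij) (rows/columns in the sector order above):
  C_11 = (1.00)(0.85) − (-0.10)(-0.20) = 0.8300
  C_12 = −[(-0.05)(0.85) − (-0.10)(-0.35)] = 0.0775
  C_13 = (-0.05)(-0.20) − (1.00)(-0.35) = 0.3600
  C_21 = −[(-0.45)(0.85) − (-0.30)(-0.20)] = 0.4425
  C_22 = (0.65)(0.85) − (-0.30)(-0.35) = 0.4475
  C_23 = −[(0.65)(-0.20) − (-0.45)(-0.35)] = 0.2875
  C_31 = (-0.45)(-0.10) − (-0.30)(1.00) = 0.3450
  C_32 = −[(0.65)(-0.10) − (-0.30)(-0.05)] = 0.0800
  C_33 = (0.65)(1.00) − (-0.45)(-0.05) = 0.6275
det(I−A) = Σ_j (I−A)_1j·C_1j = (0.65)(0.8300) + (-0.45)(0.0775) + (-0.30)(0.3600) = 0.396625
adj(I−A) = Cᵀ =
  [ 0.8300   0.4425   0.3450]
  [ 0.0775   0.4475   0.0800]
  [ 0.3600   0.2875   0.6275]
(I − A)⁻¹ = adj(I−A) / det(I−A) ≈
  [   2.0927     1.1157     0.8698]
  [   0.1954     1.1283     0.2017]
  [   0.9077     0.7249     1.5821]
First solve x = (I − A)⁻¹ d = adj(I−A)·d / det(I−A); in particular x_3 = (0.3600·340 + 0.2875·360 + 0.6275·340) / 0.396625 = 439.25 / 0.396625 ≈ 1107.46927.
Intermediate flow from 3 to 3: z_33 = a_33 · x_3 = 0.15 × 439.25 / 0.396625 = 65.8875 / 0.396625 ≈ 166.120.

z_33 = 166.120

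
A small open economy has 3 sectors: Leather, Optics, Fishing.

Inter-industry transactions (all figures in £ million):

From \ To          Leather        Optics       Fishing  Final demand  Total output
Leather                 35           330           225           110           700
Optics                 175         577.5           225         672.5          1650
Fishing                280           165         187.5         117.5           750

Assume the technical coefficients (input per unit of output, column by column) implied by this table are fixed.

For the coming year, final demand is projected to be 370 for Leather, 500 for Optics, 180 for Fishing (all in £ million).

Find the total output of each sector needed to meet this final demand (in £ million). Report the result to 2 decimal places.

Technical coefficients a_ij = z_ij / X_j:
  a_11 = 35/700 = 0.05, a_21 = 175/700 = 0.25, a_31 = 280/700 = 0.40
  a_12 = 330/1650 = 0.20, a_22 = 577.5/1650 = 0.35, a_32 = 165/1650 = 0.10
  a_13 = 225/750 = 0.30, a_23 = 225/750 = 0.30, a_33 = 187.5/750 = 0.25
I − A =
  [   0.95    -0.20    -0.30]
  [  -0.25     0.65    -0.30]
  [  -0.40    -0.10     0.75]
Cofactors of I−A, C_ij = (−1)^(i+j)·(minor ij) (rows/columns in the sector order above):
  C_11 = (0.65)(0.75) − (-0.30)(-0.10) = 0.4575
  C_12 = −[(-0.25)(0.75) − (-0.30)(-0.40)] = 0.3075
  C_13 = (-0.25)(-0.10) − (0.65)(-0.40) = 0.2850
  C_21 = −[(-0.20)(0.75) − (-0.30)(-0.10)] = 0.1800
  C_22 = (0.95)(0.75) − (-0.30)(-0.40) = 0.5925
  C_23 = −[(0.95)(-0.10) − (-0.20)(-0.40)] = 0.1750
  C_31 = (-0.20)(-0.30) − (-0.30)(0.65) = 0.2550
  C_32 = −[(0.95)(-0.30) − (-0.30)(-0.25)] = 0.3600
  C_33 = (0.95)(0.65) − (-0.20)(-0.25) = 0.5675
det(I−A) = Σ_j (I−A)_1j·C_1j = (0.95)(0.4575) + (-0.20)(0.3075) + (-0.30)(0.2850) = 0.287625
adj(I−A) = Cᵀ =
  [ 0.4575   0.1800   0.2550]
  [ 0.3075   0.5925   0.3600]
  [ 0.2850   0.1750   0.5675]
(I − A)⁻¹ = adj(I−A) / det(I−A) ≈
  [   1.5906     0.6258     0.8866]
  [   1.0691     2.0600     1.2516]
  [   0.9909     0.6084     1.9731]
x = (I − A)⁻¹ d = adj(I−A)·d / det(I−A), with det(I−A) = 0.287625:
  x_1 = (0.4575·370 + 0.1800·500 + 0.2550·180) / 0.287625 = 305.175 / 0.287625 ≈ 1061.02
  x_2 = (0.3075·370 + 0.5925·500 + 0.3600·180) / 0.287625 = 474.825 / 0.287625 ≈ 1650.85
  x_3 = (0.2850·370 + 0.1750·500 + 0.5675·180) / 0.287625 = 295.10 / 0.287625 ≈ 1025.99

x_1 = 1061.02, x_2 = 1650.85, x_3 = 1025.99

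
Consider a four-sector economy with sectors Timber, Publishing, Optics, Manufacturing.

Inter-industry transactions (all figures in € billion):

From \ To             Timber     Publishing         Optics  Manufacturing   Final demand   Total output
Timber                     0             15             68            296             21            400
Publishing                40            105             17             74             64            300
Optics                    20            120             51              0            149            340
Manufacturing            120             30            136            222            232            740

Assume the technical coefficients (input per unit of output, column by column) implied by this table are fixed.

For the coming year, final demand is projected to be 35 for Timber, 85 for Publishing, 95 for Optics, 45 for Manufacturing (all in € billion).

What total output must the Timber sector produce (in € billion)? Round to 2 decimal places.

Technical coefficients a_ij = z_ij / X_j:
  a_11 = 0/400 = 0.00, a_21 = 40/400 = 0.10, a_31 = 20/400 = 0.05, a_41 = 120/400 = 0.30
  a_12 = 15/300 = 0.05, a_22 = 105/300 = 0.35, a_32 = 120/300 = 0.40, a_42 = 30/300 = 0.10
  a_13 = 68/340 = 0.20, a_23 = 17/340 = 0.05, a_33 = 51/340 = 0.15, a_43 = 136/340 = 0.40
  a_14 = 296/740 = 0.40, a_24 = 74/740 = 0.10, a_34 = 0/740 = 0.00, a_44 = 222/740 = 0.30
I − A =
  [   1.00    -0.05    -0.20    -0.40]
  [  -0.10     0.65    -0.05    -0.10]
  [  -0.05    -0.40     0.85     0.00]
  [  -0.30    -0.10    -0.40     0.70]
Compute the cofactors C_ij = (−1)^(i+j)·(3×3 minor ij) of I−A; the adjugate is their transpose:
adj(I−A) = Cᵀ =
  [ 0.348250   0.183750   0.198750   0.225250]
  [ 0.088750   0.478000   0.105000   0.119000]
  [ 0.062250   0.235750   0.358000   0.069250]
  [ 0.197500   0.281750   0.304750   0.513625]
det(I−A) = Σ_j (I−A)_1j·C_1j = (1.00)(0.348250) + (-0.05)(0.088750) + (-0.20)(0.062250) + (-0.40)(0.197500) = 0.2523625
(I − A)⁻¹ = adj(I−A) / det(I−A) ≈
  [   1.3800     0.7281     0.7876     0.8926]
  [   0.3517     1.8941     0.4161     0.4715]
  [   0.2467     0.9342     1.4186     0.2744]
  [   0.7826     1.1164     1.2076     2.0353]
x = (I − A)⁻¹ d = adj(I−A)·d / det(I−A), with det(I−A) = 0.2523625:
  x_1 = (0.348250·35 + 0.183750·85 + 0.198750·95 + 0.225250·45) / 0.2523625 = 56.825 / 0.2523625 ≈ 225.17
  x_2 = (0.088750·35 + 0.478000·85 + 0.105000·95 + 0.119000·45) / 0.2523625 = 59.06625 / 0.2523625 ≈ 234.05
  x_3 = (0.062250·35 + 0.235750·85 + 0.358000·95 + 0.069250·45) / 0.2523625 = 59.34375 / 0.2523625 ≈ 235.15
  x_4 = (0.197500·35 + 0.281750·85 + 0.304750·95 + 0.513625·45) / 0.2523625 = 82.925625 / 0.2523625 ≈ 328.60

x_1 = 225.17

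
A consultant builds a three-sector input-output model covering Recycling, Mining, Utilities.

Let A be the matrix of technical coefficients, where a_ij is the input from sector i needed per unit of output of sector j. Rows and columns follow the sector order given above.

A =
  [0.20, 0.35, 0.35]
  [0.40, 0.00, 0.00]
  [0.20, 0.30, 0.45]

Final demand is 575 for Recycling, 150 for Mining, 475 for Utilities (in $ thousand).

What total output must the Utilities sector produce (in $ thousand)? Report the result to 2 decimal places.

x_U = 2167.33

I − A =
  [   0.80    -0.35    -0.35]
  [  -0.40     1.00     0.00]
  [  -0.20    -0.30     0.55]
Cofactors of I−A, C_ij = (−1)^(i+j)·(minor ij) (rows/columns in the sector order above):
  C_11 = (1.00)(0.55) − (0.00)(-0.30) = 0.5500
  C_12 = −[(-0.40)(0.55) − (0.00)(-0.20)] = 0.2200
  C_13 = (-0.40)(-0.30) − (1.00)(-0.20) = 0.3200
  C_21 = −[(-0.35)(0.55) − (-0.35)(-0.30)] = 0.2975
  C_22 = (0.80)(0.55) − (-0.35)(-0.20) = 0.3700
  C_23 = −[(0.80)(-0.30) − (-0.35)(-0.20)] = 0.3100
  C_31 = (-0.35)(0.00) − (-0.35)(1.00) = 0.3500
  C_32 = −[(0.80)(0.00) − (-0.35)(-0.40)] = 0.1400
  C_33 = (0.80)(1.00) − (-0.35)(-0.40) = 0.6600
det(I−A) = Σ_j (I−A)_1j·C_1j = (0.80)(0.5500) + (-0.35)(0.2200) + (-0.35)(0.3200) = 0.2510
adj(I−A) = Cᵀ =
  [ 0.5500   0.2975   0.3500]
  [ 0.2200   0.3700   0.1400]
  [ 0.3200   0.3100   0.6600]
(I − A)⁻¹ = adj(I−A) / det(I−A) ≈
  [   2.1912     1.1853     1.3944]
  [   0.8765     1.4741     0.5578]
  [   1.2749     1.2351     2.6295]
x = (I − A)⁻¹ d = adj(I−A)·d / det(I−A), with det(I−A) = 0.2510:
  x_R = (0.5500·575 + 0.2975·150 + 0.3500·475) / 0.2510 = 527.125 / 0.2510 ≈ 2100.10
  x_M = (0.2200·575 + 0.3700·150 + 0.1400·475) / 0.2510 = 248.50 / 0.2510 ≈ 990.04
  x_U = (0.3200·575 + 0.3100·150 + 0.6600·475) / 0.2510 = 544.00 / 0.2510 ≈ 2167.33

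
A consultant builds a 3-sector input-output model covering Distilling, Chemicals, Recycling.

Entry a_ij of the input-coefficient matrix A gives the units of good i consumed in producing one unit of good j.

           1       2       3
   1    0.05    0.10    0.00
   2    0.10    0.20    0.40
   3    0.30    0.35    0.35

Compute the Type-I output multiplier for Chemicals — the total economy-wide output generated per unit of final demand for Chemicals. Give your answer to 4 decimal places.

I − A =
  [   0.95    -0.10     0.00]
  [  -0.10     0.80    -0.40]
  [  -0.30    -0.35     0.65]
Cofactors of I−A, C_ij = (−1)^(i+j)·(minor ij) (rows/columns in the sector order above):
  C_11 = (0.80)(0.65) − (-0.40)(-0.35) = 0.3800
  C_12 = −[(-0.10)(0.65) − (-0.40)(-0.30)] = 0.1850
  C_13 = (-0.10)(-0.35) − (0.80)(-0.30) = 0.2750
  C_21 = −[(-0.10)(0.65) − (0.00)(-0.35)] = 0.0650
  C_22 = (0.95)(0.65) − (0.00)(-0.30) = 0.6175
  C_23 = −[(0.95)(-0.35) − (-0.10)(-0.30)] = 0.3625
  C_31 = (-0.10)(-0.40) − (0.00)(0.80) = 0.0400
  C_32 = −[(0.95)(-0.40) − (0.00)(-0.10)] = 0.3800
  C_33 = (0.95)(0.80) − (-0.10)(-0.10) = 0.7500
det(I−A) = Σ_j (I−A)_1j·C_1j = (0.95)(0.3800) + (-0.10)(0.1850) + (0.00)(0.2750) = 0.3425
adj(I−A) = Cᵀ =
  [ 0.3800   0.0650   0.0400]
  [ 0.1850   0.6175   0.3800]
  [ 0.2750   0.3625   0.7500]
(I − A)⁻¹ = adj(I−A) / det(I−A) ≈
  [   1.10949     0.18978     0.11679]
  [   0.54015     1.80292     1.10949]
  [   0.80292     1.05839     2.18978]
The output multiplier for sector j is the column-j sum of the Leontief inverse (I − A)⁻¹ = adj(I−A) / det(I−A).
Column 2 of adj(I−A): (0.0650, 0.6175, 0.3625); det(I−A) = 0.3425.
m_2 = (0.0650 + 0.6175 + 0.3625) / 0.3425 = 1.045 / 0.3425 ≈ 3.0511.

m_2 = 3.0511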